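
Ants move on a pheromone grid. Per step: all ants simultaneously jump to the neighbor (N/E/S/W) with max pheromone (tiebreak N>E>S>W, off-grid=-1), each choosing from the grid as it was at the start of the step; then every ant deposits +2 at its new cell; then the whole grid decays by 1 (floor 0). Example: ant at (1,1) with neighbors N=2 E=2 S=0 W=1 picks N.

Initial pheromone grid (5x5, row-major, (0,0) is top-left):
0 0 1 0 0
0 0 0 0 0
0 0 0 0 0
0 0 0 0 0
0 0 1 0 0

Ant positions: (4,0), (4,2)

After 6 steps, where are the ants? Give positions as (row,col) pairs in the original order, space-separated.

Step 1: ant0:(4,0)->N->(3,0) | ant1:(4,2)->N->(3,2)
  grid max=1 at (3,0)
Step 2: ant0:(3,0)->N->(2,0) | ant1:(3,2)->N->(2,2)
  grid max=1 at (2,0)
Step 3: ant0:(2,0)->N->(1,0) | ant1:(2,2)->N->(1,2)
  grid max=1 at (1,0)
Step 4: ant0:(1,0)->N->(0,0) | ant1:(1,2)->N->(0,2)
  grid max=1 at (0,0)
Step 5: ant0:(0,0)->E->(0,1) | ant1:(0,2)->E->(0,3)
  grid max=1 at (0,1)
Step 6: ant0:(0,1)->E->(0,2) | ant1:(0,3)->E->(0,4)
  grid max=1 at (0,2)

(0,2) (0,4)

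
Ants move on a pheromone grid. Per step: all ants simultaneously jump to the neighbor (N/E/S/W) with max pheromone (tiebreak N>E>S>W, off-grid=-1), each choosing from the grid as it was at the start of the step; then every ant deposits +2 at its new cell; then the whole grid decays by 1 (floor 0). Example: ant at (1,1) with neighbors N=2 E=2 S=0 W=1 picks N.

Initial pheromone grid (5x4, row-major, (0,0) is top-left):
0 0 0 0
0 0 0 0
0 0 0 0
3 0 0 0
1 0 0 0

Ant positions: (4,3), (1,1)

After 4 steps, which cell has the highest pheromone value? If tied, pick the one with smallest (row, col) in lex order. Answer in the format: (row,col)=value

Answer: (0,3)=2

Derivation:
Step 1: ant0:(4,3)->N->(3,3) | ant1:(1,1)->N->(0,1)
  grid max=2 at (3,0)
Step 2: ant0:(3,3)->N->(2,3) | ant1:(0,1)->E->(0,2)
  grid max=1 at (0,2)
Step 3: ant0:(2,3)->N->(1,3) | ant1:(0,2)->E->(0,3)
  grid max=1 at (0,3)
Step 4: ant0:(1,3)->N->(0,3) | ant1:(0,3)->S->(1,3)
  grid max=2 at (0,3)
Final grid:
  0 0 0 2
  0 0 0 2
  0 0 0 0
  0 0 0 0
  0 0 0 0
Max pheromone 2 at (0,3)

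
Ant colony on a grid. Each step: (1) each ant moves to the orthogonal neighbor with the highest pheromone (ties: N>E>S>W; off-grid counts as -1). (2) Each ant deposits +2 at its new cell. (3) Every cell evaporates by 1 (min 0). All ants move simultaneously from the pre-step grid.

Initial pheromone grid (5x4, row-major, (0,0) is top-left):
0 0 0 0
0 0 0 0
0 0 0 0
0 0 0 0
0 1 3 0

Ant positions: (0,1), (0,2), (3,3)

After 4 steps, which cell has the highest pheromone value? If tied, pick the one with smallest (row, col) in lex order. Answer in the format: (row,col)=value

Step 1: ant0:(0,1)->E->(0,2) | ant1:(0,2)->E->(0,3) | ant2:(3,3)->N->(2,3)
  grid max=2 at (4,2)
Step 2: ant0:(0,2)->E->(0,3) | ant1:(0,3)->W->(0,2) | ant2:(2,3)->N->(1,3)
  grid max=2 at (0,2)
Step 3: ant0:(0,3)->W->(0,2) | ant1:(0,2)->E->(0,3) | ant2:(1,3)->N->(0,3)
  grid max=5 at (0,3)
Step 4: ant0:(0,2)->E->(0,3) | ant1:(0,3)->W->(0,2) | ant2:(0,3)->W->(0,2)
  grid max=6 at (0,2)
Final grid:
  0 0 6 6
  0 0 0 0
  0 0 0 0
  0 0 0 0
  0 0 0 0
Max pheromone 6 at (0,2)

Answer: (0,2)=6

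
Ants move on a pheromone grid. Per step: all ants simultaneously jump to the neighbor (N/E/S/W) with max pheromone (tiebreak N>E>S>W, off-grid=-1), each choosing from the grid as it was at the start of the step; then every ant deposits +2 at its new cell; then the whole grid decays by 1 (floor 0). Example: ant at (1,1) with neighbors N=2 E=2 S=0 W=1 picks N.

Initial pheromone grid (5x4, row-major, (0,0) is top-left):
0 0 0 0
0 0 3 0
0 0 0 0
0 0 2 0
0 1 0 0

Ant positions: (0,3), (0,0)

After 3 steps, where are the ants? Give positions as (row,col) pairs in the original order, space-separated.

Step 1: ant0:(0,3)->S->(1,3) | ant1:(0,0)->E->(0,1)
  grid max=2 at (1,2)
Step 2: ant0:(1,3)->W->(1,2) | ant1:(0,1)->E->(0,2)
  grid max=3 at (1,2)
Step 3: ant0:(1,2)->N->(0,2) | ant1:(0,2)->S->(1,2)
  grid max=4 at (1,2)

(0,2) (1,2)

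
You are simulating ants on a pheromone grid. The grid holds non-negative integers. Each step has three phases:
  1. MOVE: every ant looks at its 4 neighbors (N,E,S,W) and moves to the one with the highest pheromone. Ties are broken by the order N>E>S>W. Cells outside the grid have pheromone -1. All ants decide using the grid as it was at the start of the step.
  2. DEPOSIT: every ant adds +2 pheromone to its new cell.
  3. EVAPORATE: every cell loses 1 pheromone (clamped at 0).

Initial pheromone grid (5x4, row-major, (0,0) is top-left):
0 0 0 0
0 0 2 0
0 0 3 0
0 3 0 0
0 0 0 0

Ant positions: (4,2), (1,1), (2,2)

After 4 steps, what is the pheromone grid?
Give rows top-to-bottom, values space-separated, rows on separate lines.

After step 1: ants at (3,2),(1,2),(1,2)
  0 0 0 0
  0 0 5 0
  0 0 2 0
  0 2 1 0
  0 0 0 0
After step 2: ants at (2,2),(2,2),(2,2)
  0 0 0 0
  0 0 4 0
  0 0 7 0
  0 1 0 0
  0 0 0 0
After step 3: ants at (1,2),(1,2),(1,2)
  0 0 0 0
  0 0 9 0
  0 0 6 0
  0 0 0 0
  0 0 0 0
After step 4: ants at (2,2),(2,2),(2,2)
  0 0 0 0
  0 0 8 0
  0 0 11 0
  0 0 0 0
  0 0 0 0

0 0 0 0
0 0 8 0
0 0 11 0
0 0 0 0
0 0 0 0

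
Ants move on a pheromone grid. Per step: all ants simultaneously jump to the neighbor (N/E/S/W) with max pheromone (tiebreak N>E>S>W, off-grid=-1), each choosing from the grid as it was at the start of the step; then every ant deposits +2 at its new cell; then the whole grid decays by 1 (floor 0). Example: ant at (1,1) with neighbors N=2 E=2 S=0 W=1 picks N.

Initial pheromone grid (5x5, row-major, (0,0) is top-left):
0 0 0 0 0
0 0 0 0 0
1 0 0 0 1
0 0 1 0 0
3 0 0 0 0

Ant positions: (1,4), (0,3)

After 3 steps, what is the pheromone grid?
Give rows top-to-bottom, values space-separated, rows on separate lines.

After step 1: ants at (2,4),(0,4)
  0 0 0 0 1
  0 0 0 0 0
  0 0 0 0 2
  0 0 0 0 0
  2 0 0 0 0
After step 2: ants at (1,4),(1,4)
  0 0 0 0 0
  0 0 0 0 3
  0 0 0 0 1
  0 0 0 0 0
  1 0 0 0 0
After step 3: ants at (2,4),(2,4)
  0 0 0 0 0
  0 0 0 0 2
  0 0 0 0 4
  0 0 0 0 0
  0 0 0 0 0

0 0 0 0 0
0 0 0 0 2
0 0 0 0 4
0 0 0 0 0
0 0 0 0 0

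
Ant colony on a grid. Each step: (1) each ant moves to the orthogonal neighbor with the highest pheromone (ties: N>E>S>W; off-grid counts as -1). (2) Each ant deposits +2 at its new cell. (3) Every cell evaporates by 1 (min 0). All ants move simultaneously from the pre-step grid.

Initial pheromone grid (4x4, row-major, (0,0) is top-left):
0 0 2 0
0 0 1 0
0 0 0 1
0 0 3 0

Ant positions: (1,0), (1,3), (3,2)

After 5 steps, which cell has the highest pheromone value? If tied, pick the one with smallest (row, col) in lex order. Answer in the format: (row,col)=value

Answer: (2,3)=6

Derivation:
Step 1: ant0:(1,0)->N->(0,0) | ant1:(1,3)->S->(2,3) | ant2:(3,2)->N->(2,2)
  grid max=2 at (2,3)
Step 2: ant0:(0,0)->E->(0,1) | ant1:(2,3)->W->(2,2) | ant2:(2,2)->E->(2,3)
  grid max=3 at (2,3)
Step 3: ant0:(0,1)->E->(0,2) | ant1:(2,2)->E->(2,3) | ant2:(2,3)->W->(2,2)
  grid max=4 at (2,3)
Step 4: ant0:(0,2)->E->(0,3) | ant1:(2,3)->W->(2,2) | ant2:(2,2)->E->(2,3)
  grid max=5 at (2,3)
Step 5: ant0:(0,3)->S->(1,3) | ant1:(2,2)->E->(2,3) | ant2:(2,3)->W->(2,2)
  grid max=6 at (2,3)
Final grid:
  0 0 0 0
  0 0 0 1
  0 0 5 6
  0 0 0 0
Max pheromone 6 at (2,3)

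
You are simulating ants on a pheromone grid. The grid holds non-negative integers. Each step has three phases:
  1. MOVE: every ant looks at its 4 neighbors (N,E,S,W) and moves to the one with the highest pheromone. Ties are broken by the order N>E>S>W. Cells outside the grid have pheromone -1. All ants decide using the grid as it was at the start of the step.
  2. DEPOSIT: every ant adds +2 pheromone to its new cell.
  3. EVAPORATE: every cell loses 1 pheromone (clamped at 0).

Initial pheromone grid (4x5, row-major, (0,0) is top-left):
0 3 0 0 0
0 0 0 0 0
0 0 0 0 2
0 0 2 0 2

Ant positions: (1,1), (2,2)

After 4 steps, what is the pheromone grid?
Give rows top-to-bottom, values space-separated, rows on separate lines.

After step 1: ants at (0,1),(3,2)
  0 4 0 0 0
  0 0 0 0 0
  0 0 0 0 1
  0 0 3 0 1
After step 2: ants at (0,2),(2,2)
  0 3 1 0 0
  0 0 0 0 0
  0 0 1 0 0
  0 0 2 0 0
After step 3: ants at (0,1),(3,2)
  0 4 0 0 0
  0 0 0 0 0
  0 0 0 0 0
  0 0 3 0 0
After step 4: ants at (0,2),(2,2)
  0 3 1 0 0
  0 0 0 0 0
  0 0 1 0 0
  0 0 2 0 0

0 3 1 0 0
0 0 0 0 0
0 0 1 0 0
0 0 2 0 0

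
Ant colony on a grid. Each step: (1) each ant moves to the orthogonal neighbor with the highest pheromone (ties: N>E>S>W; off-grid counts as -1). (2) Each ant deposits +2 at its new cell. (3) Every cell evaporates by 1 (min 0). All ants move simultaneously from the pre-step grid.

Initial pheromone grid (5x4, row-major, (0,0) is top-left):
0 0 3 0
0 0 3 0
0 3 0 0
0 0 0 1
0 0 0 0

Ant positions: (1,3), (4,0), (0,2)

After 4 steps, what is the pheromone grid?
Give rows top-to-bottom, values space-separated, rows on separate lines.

After step 1: ants at (1,2),(3,0),(1,2)
  0 0 2 0
  0 0 6 0
  0 2 0 0
  1 0 0 0
  0 0 0 0
After step 2: ants at (0,2),(2,0),(0,2)
  0 0 5 0
  0 0 5 0
  1 1 0 0
  0 0 0 0
  0 0 0 0
After step 3: ants at (1,2),(2,1),(1,2)
  0 0 4 0
  0 0 8 0
  0 2 0 0
  0 0 0 0
  0 0 0 0
After step 4: ants at (0,2),(1,1),(0,2)
  0 0 7 0
  0 1 7 0
  0 1 0 0
  0 0 0 0
  0 0 0 0

0 0 7 0
0 1 7 0
0 1 0 0
0 0 0 0
0 0 0 0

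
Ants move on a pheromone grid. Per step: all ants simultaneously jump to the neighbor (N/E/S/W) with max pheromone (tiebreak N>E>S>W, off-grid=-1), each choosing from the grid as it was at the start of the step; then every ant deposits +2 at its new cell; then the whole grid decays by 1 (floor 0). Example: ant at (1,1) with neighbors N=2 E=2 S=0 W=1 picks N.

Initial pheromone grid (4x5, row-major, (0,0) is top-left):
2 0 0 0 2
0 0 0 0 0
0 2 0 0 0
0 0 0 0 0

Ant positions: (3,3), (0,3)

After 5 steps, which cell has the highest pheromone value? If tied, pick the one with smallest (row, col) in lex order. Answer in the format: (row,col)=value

Step 1: ant0:(3,3)->N->(2,3) | ant1:(0,3)->E->(0,4)
  grid max=3 at (0,4)
Step 2: ant0:(2,3)->N->(1,3) | ant1:(0,4)->S->(1,4)
  grid max=2 at (0,4)
Step 3: ant0:(1,3)->E->(1,4) | ant1:(1,4)->N->(0,4)
  grid max=3 at (0,4)
Step 4: ant0:(1,4)->N->(0,4) | ant1:(0,4)->S->(1,4)
  grid max=4 at (0,4)
Step 5: ant0:(0,4)->S->(1,4) | ant1:(1,4)->N->(0,4)
  grid max=5 at (0,4)
Final grid:
  0 0 0 0 5
  0 0 0 0 4
  0 0 0 0 0
  0 0 0 0 0
Max pheromone 5 at (0,4)

Answer: (0,4)=5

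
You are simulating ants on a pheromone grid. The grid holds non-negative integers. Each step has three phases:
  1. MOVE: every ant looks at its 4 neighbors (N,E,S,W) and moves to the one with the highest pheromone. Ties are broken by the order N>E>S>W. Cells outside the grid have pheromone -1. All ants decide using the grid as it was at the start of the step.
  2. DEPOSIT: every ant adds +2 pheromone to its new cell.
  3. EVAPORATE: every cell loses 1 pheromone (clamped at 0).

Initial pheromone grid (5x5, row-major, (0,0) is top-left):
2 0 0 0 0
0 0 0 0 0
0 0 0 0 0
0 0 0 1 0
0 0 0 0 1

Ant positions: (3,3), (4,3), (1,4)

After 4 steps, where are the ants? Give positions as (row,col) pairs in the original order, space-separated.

Step 1: ant0:(3,3)->N->(2,3) | ant1:(4,3)->N->(3,3) | ant2:(1,4)->N->(0,4)
  grid max=2 at (3,3)
Step 2: ant0:(2,3)->S->(3,3) | ant1:(3,3)->N->(2,3) | ant2:(0,4)->S->(1,4)
  grid max=3 at (3,3)
Step 3: ant0:(3,3)->N->(2,3) | ant1:(2,3)->S->(3,3) | ant2:(1,4)->N->(0,4)
  grid max=4 at (3,3)
Step 4: ant0:(2,3)->S->(3,3) | ant1:(3,3)->N->(2,3) | ant2:(0,4)->S->(1,4)
  grid max=5 at (3,3)

(3,3) (2,3) (1,4)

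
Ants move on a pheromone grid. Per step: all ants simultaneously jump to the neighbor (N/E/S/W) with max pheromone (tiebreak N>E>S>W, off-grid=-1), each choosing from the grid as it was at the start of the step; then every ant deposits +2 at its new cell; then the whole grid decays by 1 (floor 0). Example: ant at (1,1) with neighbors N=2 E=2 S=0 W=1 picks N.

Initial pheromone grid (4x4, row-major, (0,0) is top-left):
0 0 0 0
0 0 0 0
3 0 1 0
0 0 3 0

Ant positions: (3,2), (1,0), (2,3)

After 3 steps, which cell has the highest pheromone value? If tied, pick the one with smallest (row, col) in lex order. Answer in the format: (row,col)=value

Step 1: ant0:(3,2)->N->(2,2) | ant1:(1,0)->S->(2,0) | ant2:(2,3)->W->(2,2)
  grid max=4 at (2,0)
Step 2: ant0:(2,2)->S->(3,2) | ant1:(2,0)->N->(1,0) | ant2:(2,2)->S->(3,2)
  grid max=5 at (3,2)
Step 3: ant0:(3,2)->N->(2,2) | ant1:(1,0)->S->(2,0) | ant2:(3,2)->N->(2,2)
  grid max=6 at (2,2)
Final grid:
  0 0 0 0
  0 0 0 0
  4 0 6 0
  0 0 4 0
Max pheromone 6 at (2,2)

Answer: (2,2)=6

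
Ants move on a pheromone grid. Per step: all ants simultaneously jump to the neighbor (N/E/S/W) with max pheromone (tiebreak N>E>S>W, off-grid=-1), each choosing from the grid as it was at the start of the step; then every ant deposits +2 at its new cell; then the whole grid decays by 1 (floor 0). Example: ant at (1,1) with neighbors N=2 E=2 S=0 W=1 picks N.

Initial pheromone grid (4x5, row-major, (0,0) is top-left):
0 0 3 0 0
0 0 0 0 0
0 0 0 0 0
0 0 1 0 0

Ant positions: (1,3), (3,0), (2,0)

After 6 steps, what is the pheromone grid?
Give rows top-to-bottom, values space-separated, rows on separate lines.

After step 1: ants at (0,3),(2,0),(1,0)
  0 0 2 1 0
  1 0 0 0 0
  1 0 0 0 0
  0 0 0 0 0
After step 2: ants at (0,2),(1,0),(2,0)
  0 0 3 0 0
  2 0 0 0 0
  2 0 0 0 0
  0 0 0 0 0
After step 3: ants at (0,3),(2,0),(1,0)
  0 0 2 1 0
  3 0 0 0 0
  3 0 0 0 0
  0 0 0 0 0
After step 4: ants at (0,2),(1,0),(2,0)
  0 0 3 0 0
  4 0 0 0 0
  4 0 0 0 0
  0 0 0 0 0
After step 5: ants at (0,3),(2,0),(1,0)
  0 0 2 1 0
  5 0 0 0 0
  5 0 0 0 0
  0 0 0 0 0
After step 6: ants at (0,2),(1,0),(2,0)
  0 0 3 0 0
  6 0 0 0 0
  6 0 0 0 0
  0 0 0 0 0

0 0 3 0 0
6 0 0 0 0
6 0 0 0 0
0 0 0 0 0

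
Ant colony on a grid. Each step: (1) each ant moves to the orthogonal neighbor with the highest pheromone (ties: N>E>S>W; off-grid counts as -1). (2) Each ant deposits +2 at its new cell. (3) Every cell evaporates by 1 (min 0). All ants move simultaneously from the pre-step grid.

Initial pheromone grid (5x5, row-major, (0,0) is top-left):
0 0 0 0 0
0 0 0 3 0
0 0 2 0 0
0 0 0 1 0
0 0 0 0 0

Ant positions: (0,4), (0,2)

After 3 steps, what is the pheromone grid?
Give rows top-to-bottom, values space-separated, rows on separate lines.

After step 1: ants at (1,4),(0,3)
  0 0 0 1 0
  0 0 0 2 1
  0 0 1 0 0
  0 0 0 0 0
  0 0 0 0 0
After step 2: ants at (1,3),(1,3)
  0 0 0 0 0
  0 0 0 5 0
  0 0 0 0 0
  0 0 0 0 0
  0 0 0 0 0
After step 3: ants at (0,3),(0,3)
  0 0 0 3 0
  0 0 0 4 0
  0 0 0 0 0
  0 0 0 0 0
  0 0 0 0 0

0 0 0 3 0
0 0 0 4 0
0 0 0 0 0
0 0 0 0 0
0 0 0 0 0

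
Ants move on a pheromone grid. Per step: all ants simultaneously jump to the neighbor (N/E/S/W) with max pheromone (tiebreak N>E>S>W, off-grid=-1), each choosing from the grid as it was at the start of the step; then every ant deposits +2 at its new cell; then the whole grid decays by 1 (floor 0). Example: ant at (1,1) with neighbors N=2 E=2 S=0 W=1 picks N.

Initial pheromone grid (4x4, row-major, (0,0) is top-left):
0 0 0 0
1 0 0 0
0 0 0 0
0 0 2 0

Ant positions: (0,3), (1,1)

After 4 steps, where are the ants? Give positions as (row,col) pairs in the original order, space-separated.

Step 1: ant0:(0,3)->S->(1,3) | ant1:(1,1)->W->(1,0)
  grid max=2 at (1,0)
Step 2: ant0:(1,3)->N->(0,3) | ant1:(1,0)->N->(0,0)
  grid max=1 at (0,0)
Step 3: ant0:(0,3)->S->(1,3) | ant1:(0,0)->S->(1,0)
  grid max=2 at (1,0)
Step 4: ant0:(1,3)->N->(0,3) | ant1:(1,0)->N->(0,0)
  grid max=1 at (0,0)

(0,3) (0,0)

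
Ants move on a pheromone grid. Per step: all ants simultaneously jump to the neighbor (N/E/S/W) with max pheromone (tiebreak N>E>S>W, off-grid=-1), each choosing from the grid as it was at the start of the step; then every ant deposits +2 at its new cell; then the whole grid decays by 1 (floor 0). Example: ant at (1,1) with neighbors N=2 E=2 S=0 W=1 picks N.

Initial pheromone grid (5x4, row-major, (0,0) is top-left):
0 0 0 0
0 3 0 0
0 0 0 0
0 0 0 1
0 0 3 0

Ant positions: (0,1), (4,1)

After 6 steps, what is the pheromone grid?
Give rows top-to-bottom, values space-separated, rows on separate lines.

After step 1: ants at (1,1),(4,2)
  0 0 0 0
  0 4 0 0
  0 0 0 0
  0 0 0 0
  0 0 4 0
After step 2: ants at (0,1),(3,2)
  0 1 0 0
  0 3 0 0
  0 0 0 0
  0 0 1 0
  0 0 3 0
After step 3: ants at (1,1),(4,2)
  0 0 0 0
  0 4 0 0
  0 0 0 0
  0 0 0 0
  0 0 4 0
After step 4: ants at (0,1),(3,2)
  0 1 0 0
  0 3 0 0
  0 0 0 0
  0 0 1 0
  0 0 3 0
After step 5: ants at (1,1),(4,2)
  0 0 0 0
  0 4 0 0
  0 0 0 0
  0 0 0 0
  0 0 4 0
After step 6: ants at (0,1),(3,2)
  0 1 0 0
  0 3 0 0
  0 0 0 0
  0 0 1 0
  0 0 3 0

0 1 0 0
0 3 0 0
0 0 0 0
0 0 1 0
0 0 3 0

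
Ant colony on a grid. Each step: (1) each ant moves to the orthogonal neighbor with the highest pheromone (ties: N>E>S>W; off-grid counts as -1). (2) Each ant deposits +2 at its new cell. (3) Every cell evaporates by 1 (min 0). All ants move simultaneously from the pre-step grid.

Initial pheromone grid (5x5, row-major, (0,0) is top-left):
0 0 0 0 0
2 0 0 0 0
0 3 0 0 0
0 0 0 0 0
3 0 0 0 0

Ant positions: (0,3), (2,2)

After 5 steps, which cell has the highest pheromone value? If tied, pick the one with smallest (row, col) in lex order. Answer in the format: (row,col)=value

Answer: (2,1)=4

Derivation:
Step 1: ant0:(0,3)->E->(0,4) | ant1:(2,2)->W->(2,1)
  grid max=4 at (2,1)
Step 2: ant0:(0,4)->S->(1,4) | ant1:(2,1)->N->(1,1)
  grid max=3 at (2,1)
Step 3: ant0:(1,4)->N->(0,4) | ant1:(1,1)->S->(2,1)
  grid max=4 at (2,1)
Step 4: ant0:(0,4)->S->(1,4) | ant1:(2,1)->N->(1,1)
  grid max=3 at (2,1)
Step 5: ant0:(1,4)->N->(0,4) | ant1:(1,1)->S->(2,1)
  grid max=4 at (2,1)
Final grid:
  0 0 0 0 1
  0 0 0 0 0
  0 4 0 0 0
  0 0 0 0 0
  0 0 0 0 0
Max pheromone 4 at (2,1)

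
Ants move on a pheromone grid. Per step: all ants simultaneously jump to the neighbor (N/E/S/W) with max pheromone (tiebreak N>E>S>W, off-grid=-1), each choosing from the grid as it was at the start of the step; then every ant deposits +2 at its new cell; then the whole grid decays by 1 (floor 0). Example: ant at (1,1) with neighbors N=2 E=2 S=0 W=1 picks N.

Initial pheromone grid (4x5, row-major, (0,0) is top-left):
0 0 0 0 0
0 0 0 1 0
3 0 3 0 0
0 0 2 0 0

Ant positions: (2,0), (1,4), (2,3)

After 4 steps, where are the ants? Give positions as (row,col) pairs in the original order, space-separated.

Step 1: ant0:(2,0)->N->(1,0) | ant1:(1,4)->W->(1,3) | ant2:(2,3)->W->(2,2)
  grid max=4 at (2,2)
Step 2: ant0:(1,0)->S->(2,0) | ant1:(1,3)->N->(0,3) | ant2:(2,2)->S->(3,2)
  grid max=3 at (2,0)
Step 3: ant0:(2,0)->N->(1,0) | ant1:(0,3)->S->(1,3) | ant2:(3,2)->N->(2,2)
  grid max=4 at (2,2)
Step 4: ant0:(1,0)->S->(2,0) | ant1:(1,3)->N->(0,3) | ant2:(2,2)->S->(3,2)
  grid max=3 at (2,0)

(2,0) (0,3) (3,2)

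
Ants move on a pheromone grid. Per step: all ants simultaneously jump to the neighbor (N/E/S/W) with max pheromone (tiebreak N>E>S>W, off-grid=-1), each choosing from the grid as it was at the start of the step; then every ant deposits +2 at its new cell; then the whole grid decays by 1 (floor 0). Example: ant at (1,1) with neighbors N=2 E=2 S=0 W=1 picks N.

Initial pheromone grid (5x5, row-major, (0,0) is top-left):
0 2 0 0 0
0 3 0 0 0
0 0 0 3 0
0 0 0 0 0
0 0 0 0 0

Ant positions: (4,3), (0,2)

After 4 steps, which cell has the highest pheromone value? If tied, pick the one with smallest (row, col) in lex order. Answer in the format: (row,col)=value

Answer: (1,1)=3

Derivation:
Step 1: ant0:(4,3)->N->(3,3) | ant1:(0,2)->W->(0,1)
  grid max=3 at (0,1)
Step 2: ant0:(3,3)->N->(2,3) | ant1:(0,1)->S->(1,1)
  grid max=3 at (1,1)
Step 3: ant0:(2,3)->N->(1,3) | ant1:(1,1)->N->(0,1)
  grid max=3 at (0,1)
Step 4: ant0:(1,3)->S->(2,3) | ant1:(0,1)->S->(1,1)
  grid max=3 at (1,1)
Final grid:
  0 2 0 0 0
  0 3 0 0 0
  0 0 0 3 0
  0 0 0 0 0
  0 0 0 0 0
Max pheromone 3 at (1,1)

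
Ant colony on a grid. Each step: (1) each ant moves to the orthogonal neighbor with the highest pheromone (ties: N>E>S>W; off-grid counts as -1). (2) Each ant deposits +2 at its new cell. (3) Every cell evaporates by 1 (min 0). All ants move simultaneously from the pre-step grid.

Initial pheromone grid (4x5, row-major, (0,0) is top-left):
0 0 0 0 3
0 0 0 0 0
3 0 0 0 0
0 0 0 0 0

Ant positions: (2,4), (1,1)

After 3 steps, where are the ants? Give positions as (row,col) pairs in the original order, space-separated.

Step 1: ant0:(2,4)->N->(1,4) | ant1:(1,1)->N->(0,1)
  grid max=2 at (0,4)
Step 2: ant0:(1,4)->N->(0,4) | ant1:(0,1)->E->(0,2)
  grid max=3 at (0,4)
Step 3: ant0:(0,4)->S->(1,4) | ant1:(0,2)->E->(0,3)
  grid max=2 at (0,4)

(1,4) (0,3)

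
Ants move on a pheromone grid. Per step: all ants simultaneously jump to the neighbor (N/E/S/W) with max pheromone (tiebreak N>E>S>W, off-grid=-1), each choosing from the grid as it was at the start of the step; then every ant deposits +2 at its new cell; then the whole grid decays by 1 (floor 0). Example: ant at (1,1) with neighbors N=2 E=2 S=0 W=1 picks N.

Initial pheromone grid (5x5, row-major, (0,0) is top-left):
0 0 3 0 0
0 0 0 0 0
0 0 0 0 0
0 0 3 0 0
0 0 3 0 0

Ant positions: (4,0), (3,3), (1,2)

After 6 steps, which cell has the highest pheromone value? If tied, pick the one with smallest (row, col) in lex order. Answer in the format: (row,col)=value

Answer: (0,2)=5

Derivation:
Step 1: ant0:(4,0)->N->(3,0) | ant1:(3,3)->W->(3,2) | ant2:(1,2)->N->(0,2)
  grid max=4 at (0,2)
Step 2: ant0:(3,0)->N->(2,0) | ant1:(3,2)->S->(4,2) | ant2:(0,2)->E->(0,3)
  grid max=3 at (0,2)
Step 3: ant0:(2,0)->N->(1,0) | ant1:(4,2)->N->(3,2) | ant2:(0,3)->W->(0,2)
  grid max=4 at (0,2)
Step 4: ant0:(1,0)->N->(0,0) | ant1:(3,2)->S->(4,2) | ant2:(0,2)->E->(0,3)
  grid max=3 at (0,2)
Step 5: ant0:(0,0)->E->(0,1) | ant1:(4,2)->N->(3,2) | ant2:(0,3)->W->(0,2)
  grid max=4 at (0,2)
Step 6: ant0:(0,1)->E->(0,2) | ant1:(3,2)->S->(4,2) | ant2:(0,2)->W->(0,1)
  grid max=5 at (0,2)
Final grid:
  0 2 5 0 0
  0 0 0 0 0
  0 0 0 0 0
  0 0 3 0 0
  0 0 3 0 0
Max pheromone 5 at (0,2)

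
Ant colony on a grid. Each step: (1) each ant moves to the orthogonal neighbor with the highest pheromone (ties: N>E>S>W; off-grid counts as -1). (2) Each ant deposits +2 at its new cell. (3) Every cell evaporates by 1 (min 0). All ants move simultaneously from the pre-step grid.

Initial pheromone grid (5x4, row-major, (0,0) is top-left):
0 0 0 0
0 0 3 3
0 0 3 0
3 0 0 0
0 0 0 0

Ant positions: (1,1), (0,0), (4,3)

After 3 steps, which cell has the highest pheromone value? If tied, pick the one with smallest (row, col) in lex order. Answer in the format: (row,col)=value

Step 1: ant0:(1,1)->E->(1,2) | ant1:(0,0)->E->(0,1) | ant2:(4,3)->N->(3,3)
  grid max=4 at (1,2)
Step 2: ant0:(1,2)->E->(1,3) | ant1:(0,1)->E->(0,2) | ant2:(3,3)->N->(2,3)
  grid max=3 at (1,2)
Step 3: ant0:(1,3)->W->(1,2) | ant1:(0,2)->S->(1,2) | ant2:(2,3)->N->(1,3)
  grid max=6 at (1,2)
Final grid:
  0 0 0 0
  0 0 6 4
  0 0 0 0
  0 0 0 0
  0 0 0 0
Max pheromone 6 at (1,2)

Answer: (1,2)=6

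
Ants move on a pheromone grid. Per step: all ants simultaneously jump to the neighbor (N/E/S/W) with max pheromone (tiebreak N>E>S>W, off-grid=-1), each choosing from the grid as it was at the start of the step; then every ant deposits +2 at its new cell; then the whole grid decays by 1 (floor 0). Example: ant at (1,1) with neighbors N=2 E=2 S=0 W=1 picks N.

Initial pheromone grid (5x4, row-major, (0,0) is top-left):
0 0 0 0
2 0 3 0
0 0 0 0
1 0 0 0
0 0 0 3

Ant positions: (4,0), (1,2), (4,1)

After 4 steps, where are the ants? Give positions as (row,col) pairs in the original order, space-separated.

Step 1: ant0:(4,0)->N->(3,0) | ant1:(1,2)->N->(0,2) | ant2:(4,1)->N->(3,1)
  grid max=2 at (1,2)
Step 2: ant0:(3,0)->E->(3,1) | ant1:(0,2)->S->(1,2) | ant2:(3,1)->W->(3,0)
  grid max=3 at (1,2)
Step 3: ant0:(3,1)->W->(3,0) | ant1:(1,2)->N->(0,2) | ant2:(3,0)->E->(3,1)
  grid max=4 at (3,0)
Step 4: ant0:(3,0)->E->(3,1) | ant1:(0,2)->S->(1,2) | ant2:(3,1)->W->(3,0)
  grid max=5 at (3,0)

(3,1) (1,2) (3,0)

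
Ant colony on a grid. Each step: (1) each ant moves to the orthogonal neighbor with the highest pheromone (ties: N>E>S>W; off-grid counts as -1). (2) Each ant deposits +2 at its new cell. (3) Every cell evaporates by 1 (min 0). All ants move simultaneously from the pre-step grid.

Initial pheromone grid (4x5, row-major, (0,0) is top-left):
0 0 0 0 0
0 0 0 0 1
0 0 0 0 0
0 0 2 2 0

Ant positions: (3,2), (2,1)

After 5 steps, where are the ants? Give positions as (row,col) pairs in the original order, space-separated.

Step 1: ant0:(3,2)->E->(3,3) | ant1:(2,1)->N->(1,1)
  grid max=3 at (3,3)
Step 2: ant0:(3,3)->W->(3,2) | ant1:(1,1)->N->(0,1)
  grid max=2 at (3,2)
Step 3: ant0:(3,2)->E->(3,3) | ant1:(0,1)->E->(0,2)
  grid max=3 at (3,3)
Step 4: ant0:(3,3)->W->(3,2) | ant1:(0,2)->E->(0,3)
  grid max=2 at (3,2)
Step 5: ant0:(3,2)->E->(3,3) | ant1:(0,3)->E->(0,4)
  grid max=3 at (3,3)

(3,3) (0,4)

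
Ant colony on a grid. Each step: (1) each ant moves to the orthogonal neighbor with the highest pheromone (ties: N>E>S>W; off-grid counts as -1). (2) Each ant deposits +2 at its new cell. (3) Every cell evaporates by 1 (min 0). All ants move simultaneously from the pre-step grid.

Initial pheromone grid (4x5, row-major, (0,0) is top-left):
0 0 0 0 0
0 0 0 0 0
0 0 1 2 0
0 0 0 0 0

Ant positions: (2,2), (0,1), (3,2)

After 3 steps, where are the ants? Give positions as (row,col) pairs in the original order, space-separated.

Step 1: ant0:(2,2)->E->(2,3) | ant1:(0,1)->E->(0,2) | ant2:(3,2)->N->(2,2)
  grid max=3 at (2,3)
Step 2: ant0:(2,3)->W->(2,2) | ant1:(0,2)->E->(0,3) | ant2:(2,2)->E->(2,3)
  grid max=4 at (2,3)
Step 3: ant0:(2,2)->E->(2,3) | ant1:(0,3)->E->(0,4) | ant2:(2,3)->W->(2,2)
  grid max=5 at (2,3)

(2,3) (0,4) (2,2)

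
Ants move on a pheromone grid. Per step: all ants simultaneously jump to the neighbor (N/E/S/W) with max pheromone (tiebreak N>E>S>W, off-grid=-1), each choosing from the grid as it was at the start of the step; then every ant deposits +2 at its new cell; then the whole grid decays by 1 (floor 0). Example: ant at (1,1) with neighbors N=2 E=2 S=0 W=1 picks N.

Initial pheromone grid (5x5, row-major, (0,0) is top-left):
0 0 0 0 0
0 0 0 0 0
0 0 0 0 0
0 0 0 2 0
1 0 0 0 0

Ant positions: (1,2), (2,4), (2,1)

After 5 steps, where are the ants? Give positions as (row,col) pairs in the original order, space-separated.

Step 1: ant0:(1,2)->N->(0,2) | ant1:(2,4)->N->(1,4) | ant2:(2,1)->N->(1,1)
  grid max=1 at (0,2)
Step 2: ant0:(0,2)->E->(0,3) | ant1:(1,4)->N->(0,4) | ant2:(1,1)->N->(0,1)
  grid max=1 at (0,1)
Step 3: ant0:(0,3)->E->(0,4) | ant1:(0,4)->W->(0,3) | ant2:(0,1)->E->(0,2)
  grid max=2 at (0,3)
Step 4: ant0:(0,4)->W->(0,3) | ant1:(0,3)->E->(0,4) | ant2:(0,2)->E->(0,3)
  grid max=5 at (0,3)
Step 5: ant0:(0,3)->E->(0,4) | ant1:(0,4)->W->(0,3) | ant2:(0,3)->E->(0,4)
  grid max=6 at (0,3)

(0,4) (0,3) (0,4)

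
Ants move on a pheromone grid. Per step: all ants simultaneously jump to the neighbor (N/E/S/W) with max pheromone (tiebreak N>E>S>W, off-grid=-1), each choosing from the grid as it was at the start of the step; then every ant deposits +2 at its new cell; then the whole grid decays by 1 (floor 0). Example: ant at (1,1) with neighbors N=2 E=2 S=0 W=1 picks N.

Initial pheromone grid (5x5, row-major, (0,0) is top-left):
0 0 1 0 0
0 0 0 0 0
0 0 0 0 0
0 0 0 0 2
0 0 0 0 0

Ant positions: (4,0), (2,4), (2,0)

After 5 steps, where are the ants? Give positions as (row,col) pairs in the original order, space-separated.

Step 1: ant0:(4,0)->N->(3,0) | ant1:(2,4)->S->(3,4) | ant2:(2,0)->N->(1,0)
  grid max=3 at (3,4)
Step 2: ant0:(3,0)->N->(2,0) | ant1:(3,4)->N->(2,4) | ant2:(1,0)->N->(0,0)
  grid max=2 at (3,4)
Step 3: ant0:(2,0)->N->(1,0) | ant1:(2,4)->S->(3,4) | ant2:(0,0)->E->(0,1)
  grid max=3 at (3,4)
Step 4: ant0:(1,0)->N->(0,0) | ant1:(3,4)->N->(2,4) | ant2:(0,1)->E->(0,2)
  grid max=2 at (3,4)
Step 5: ant0:(0,0)->E->(0,1) | ant1:(2,4)->S->(3,4) | ant2:(0,2)->E->(0,3)
  grid max=3 at (3,4)

(0,1) (3,4) (0,3)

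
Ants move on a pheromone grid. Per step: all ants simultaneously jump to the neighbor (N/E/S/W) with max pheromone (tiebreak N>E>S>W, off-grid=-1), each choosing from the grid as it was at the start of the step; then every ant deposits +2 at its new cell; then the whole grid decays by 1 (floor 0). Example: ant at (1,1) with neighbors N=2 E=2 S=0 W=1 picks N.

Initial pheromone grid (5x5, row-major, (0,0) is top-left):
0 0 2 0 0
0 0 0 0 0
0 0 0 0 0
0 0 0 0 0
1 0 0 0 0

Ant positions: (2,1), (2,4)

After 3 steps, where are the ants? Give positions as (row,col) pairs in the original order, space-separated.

Step 1: ant0:(2,1)->N->(1,1) | ant1:(2,4)->N->(1,4)
  grid max=1 at (0,2)
Step 2: ant0:(1,1)->N->(0,1) | ant1:(1,4)->N->(0,4)
  grid max=1 at (0,1)
Step 3: ant0:(0,1)->E->(0,2) | ant1:(0,4)->S->(1,4)
  grid max=1 at (0,2)

(0,2) (1,4)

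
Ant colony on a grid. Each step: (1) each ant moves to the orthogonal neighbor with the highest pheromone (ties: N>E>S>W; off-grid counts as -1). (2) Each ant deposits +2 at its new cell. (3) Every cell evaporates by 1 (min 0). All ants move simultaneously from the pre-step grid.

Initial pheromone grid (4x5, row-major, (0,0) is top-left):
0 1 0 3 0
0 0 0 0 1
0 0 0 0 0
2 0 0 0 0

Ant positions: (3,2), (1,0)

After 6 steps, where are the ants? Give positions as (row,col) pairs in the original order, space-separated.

Step 1: ant0:(3,2)->N->(2,2) | ant1:(1,0)->N->(0,0)
  grid max=2 at (0,3)
Step 2: ant0:(2,2)->N->(1,2) | ant1:(0,0)->E->(0,1)
  grid max=1 at (0,1)
Step 3: ant0:(1,2)->N->(0,2) | ant1:(0,1)->E->(0,2)
  grid max=3 at (0,2)
Step 4: ant0:(0,2)->E->(0,3) | ant1:(0,2)->E->(0,3)
  grid max=3 at (0,3)
Step 5: ant0:(0,3)->W->(0,2) | ant1:(0,3)->W->(0,2)
  grid max=5 at (0,2)
Step 6: ant0:(0,2)->E->(0,3) | ant1:(0,2)->E->(0,3)
  grid max=5 at (0,3)

(0,3) (0,3)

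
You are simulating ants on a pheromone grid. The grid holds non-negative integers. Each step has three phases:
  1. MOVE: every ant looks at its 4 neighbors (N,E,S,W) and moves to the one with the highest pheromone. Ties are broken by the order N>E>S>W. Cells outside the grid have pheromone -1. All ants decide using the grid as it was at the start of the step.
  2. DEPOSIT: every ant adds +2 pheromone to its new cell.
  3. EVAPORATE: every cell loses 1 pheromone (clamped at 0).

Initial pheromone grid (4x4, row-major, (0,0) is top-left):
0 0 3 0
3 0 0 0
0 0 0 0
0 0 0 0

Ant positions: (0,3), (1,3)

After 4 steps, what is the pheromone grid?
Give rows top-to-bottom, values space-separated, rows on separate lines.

After step 1: ants at (0,2),(0,3)
  0 0 4 1
  2 0 0 0
  0 0 0 0
  0 0 0 0
After step 2: ants at (0,3),(0,2)
  0 0 5 2
  1 0 0 0
  0 0 0 0
  0 0 0 0
After step 3: ants at (0,2),(0,3)
  0 0 6 3
  0 0 0 0
  0 0 0 0
  0 0 0 0
After step 4: ants at (0,3),(0,2)
  0 0 7 4
  0 0 0 0
  0 0 0 0
  0 0 0 0

0 0 7 4
0 0 0 0
0 0 0 0
0 0 0 0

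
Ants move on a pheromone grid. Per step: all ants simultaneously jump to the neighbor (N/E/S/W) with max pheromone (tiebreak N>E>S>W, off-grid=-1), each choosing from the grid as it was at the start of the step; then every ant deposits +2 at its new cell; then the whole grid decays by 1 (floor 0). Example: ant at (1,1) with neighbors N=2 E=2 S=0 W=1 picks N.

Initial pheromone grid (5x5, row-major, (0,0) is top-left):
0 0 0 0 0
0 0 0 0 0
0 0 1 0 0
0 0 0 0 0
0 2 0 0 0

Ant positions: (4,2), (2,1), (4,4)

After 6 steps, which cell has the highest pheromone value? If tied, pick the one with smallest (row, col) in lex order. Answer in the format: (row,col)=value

Step 1: ant0:(4,2)->W->(4,1) | ant1:(2,1)->E->(2,2) | ant2:(4,4)->N->(3,4)
  grid max=3 at (4,1)
Step 2: ant0:(4,1)->N->(3,1) | ant1:(2,2)->N->(1,2) | ant2:(3,4)->N->(2,4)
  grid max=2 at (4,1)
Step 3: ant0:(3,1)->S->(4,1) | ant1:(1,2)->S->(2,2) | ant2:(2,4)->N->(1,4)
  grid max=3 at (4,1)
Step 4: ant0:(4,1)->N->(3,1) | ant1:(2,2)->N->(1,2) | ant2:(1,4)->N->(0,4)
  grid max=2 at (4,1)
Step 5: ant0:(3,1)->S->(4,1) | ant1:(1,2)->S->(2,2) | ant2:(0,4)->S->(1,4)
  grid max=3 at (4,1)
Step 6: ant0:(4,1)->N->(3,1) | ant1:(2,2)->N->(1,2) | ant2:(1,4)->N->(0,4)
  grid max=2 at (4,1)
Final grid:
  0 0 0 0 1
  0 0 1 0 0
  0 0 1 0 0
  0 1 0 0 0
  0 2 0 0 0
Max pheromone 2 at (4,1)

Answer: (4,1)=2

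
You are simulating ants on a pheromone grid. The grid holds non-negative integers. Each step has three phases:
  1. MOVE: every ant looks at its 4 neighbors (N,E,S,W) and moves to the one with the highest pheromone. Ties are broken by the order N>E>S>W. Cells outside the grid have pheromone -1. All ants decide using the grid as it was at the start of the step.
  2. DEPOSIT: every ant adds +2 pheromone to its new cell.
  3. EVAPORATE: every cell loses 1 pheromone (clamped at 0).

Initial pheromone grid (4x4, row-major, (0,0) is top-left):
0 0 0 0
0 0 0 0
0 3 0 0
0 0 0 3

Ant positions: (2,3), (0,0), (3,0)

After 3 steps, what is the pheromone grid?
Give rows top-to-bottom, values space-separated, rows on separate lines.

After step 1: ants at (3,3),(0,1),(2,0)
  0 1 0 0
  0 0 0 0
  1 2 0 0
  0 0 0 4
After step 2: ants at (2,3),(0,2),(2,1)
  0 0 1 0
  0 0 0 0
  0 3 0 1
  0 0 0 3
After step 3: ants at (3,3),(0,3),(1,1)
  0 0 0 1
  0 1 0 0
  0 2 0 0
  0 0 0 4

0 0 0 1
0 1 0 0
0 2 0 0
0 0 0 4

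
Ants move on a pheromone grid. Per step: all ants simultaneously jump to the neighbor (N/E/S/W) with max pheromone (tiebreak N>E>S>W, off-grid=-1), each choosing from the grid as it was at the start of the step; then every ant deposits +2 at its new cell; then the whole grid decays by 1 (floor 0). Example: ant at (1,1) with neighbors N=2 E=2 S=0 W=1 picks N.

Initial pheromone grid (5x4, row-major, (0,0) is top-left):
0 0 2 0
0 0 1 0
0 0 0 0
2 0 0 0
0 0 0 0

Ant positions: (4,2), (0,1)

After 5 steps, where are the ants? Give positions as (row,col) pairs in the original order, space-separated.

Step 1: ant0:(4,2)->N->(3,2) | ant1:(0,1)->E->(0,2)
  grid max=3 at (0,2)
Step 2: ant0:(3,2)->N->(2,2) | ant1:(0,2)->E->(0,3)
  grid max=2 at (0,2)
Step 3: ant0:(2,2)->N->(1,2) | ant1:(0,3)->W->(0,2)
  grid max=3 at (0,2)
Step 4: ant0:(1,2)->N->(0,2) | ant1:(0,2)->S->(1,2)
  grid max=4 at (0,2)
Step 5: ant0:(0,2)->S->(1,2) | ant1:(1,2)->N->(0,2)
  grid max=5 at (0,2)

(1,2) (0,2)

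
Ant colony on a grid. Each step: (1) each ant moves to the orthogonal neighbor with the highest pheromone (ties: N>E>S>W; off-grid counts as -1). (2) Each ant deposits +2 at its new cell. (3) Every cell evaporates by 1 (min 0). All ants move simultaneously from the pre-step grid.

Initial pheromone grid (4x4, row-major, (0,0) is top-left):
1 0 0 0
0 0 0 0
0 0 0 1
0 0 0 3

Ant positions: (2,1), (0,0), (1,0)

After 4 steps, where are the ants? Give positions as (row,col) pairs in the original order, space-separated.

Step 1: ant0:(2,1)->N->(1,1) | ant1:(0,0)->E->(0,1) | ant2:(1,0)->N->(0,0)
  grid max=2 at (0,0)
Step 2: ant0:(1,1)->N->(0,1) | ant1:(0,1)->W->(0,0) | ant2:(0,0)->E->(0,1)
  grid max=4 at (0,1)
Step 3: ant0:(0,1)->W->(0,0) | ant1:(0,0)->E->(0,1) | ant2:(0,1)->W->(0,0)
  grid max=6 at (0,0)
Step 4: ant0:(0,0)->E->(0,1) | ant1:(0,1)->W->(0,0) | ant2:(0,0)->E->(0,1)
  grid max=8 at (0,1)

(0,1) (0,0) (0,1)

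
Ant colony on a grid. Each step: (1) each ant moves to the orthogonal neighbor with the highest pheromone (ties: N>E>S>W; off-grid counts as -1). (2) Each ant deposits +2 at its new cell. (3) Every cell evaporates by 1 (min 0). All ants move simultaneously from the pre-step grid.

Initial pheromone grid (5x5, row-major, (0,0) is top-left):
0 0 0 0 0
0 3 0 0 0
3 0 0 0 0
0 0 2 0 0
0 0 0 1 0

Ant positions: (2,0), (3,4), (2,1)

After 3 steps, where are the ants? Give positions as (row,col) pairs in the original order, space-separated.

Step 1: ant0:(2,0)->N->(1,0) | ant1:(3,4)->N->(2,4) | ant2:(2,1)->N->(1,1)
  grid max=4 at (1,1)
Step 2: ant0:(1,0)->E->(1,1) | ant1:(2,4)->N->(1,4) | ant2:(1,1)->W->(1,0)
  grid max=5 at (1,1)
Step 3: ant0:(1,1)->W->(1,0) | ant1:(1,4)->N->(0,4) | ant2:(1,0)->E->(1,1)
  grid max=6 at (1,1)

(1,0) (0,4) (1,1)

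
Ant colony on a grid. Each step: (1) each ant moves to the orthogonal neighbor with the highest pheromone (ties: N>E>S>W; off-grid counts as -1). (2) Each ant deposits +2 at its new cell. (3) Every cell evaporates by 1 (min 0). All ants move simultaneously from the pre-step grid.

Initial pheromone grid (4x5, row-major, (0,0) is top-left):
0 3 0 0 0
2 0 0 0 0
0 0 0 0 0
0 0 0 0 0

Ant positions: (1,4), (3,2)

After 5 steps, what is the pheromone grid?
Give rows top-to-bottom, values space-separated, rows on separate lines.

After step 1: ants at (0,4),(2,2)
  0 2 0 0 1
  1 0 0 0 0
  0 0 1 0 0
  0 0 0 0 0
After step 2: ants at (1,4),(1,2)
  0 1 0 0 0
  0 0 1 0 1
  0 0 0 0 0
  0 0 0 0 0
After step 3: ants at (0,4),(0,2)
  0 0 1 0 1
  0 0 0 0 0
  0 0 0 0 0
  0 0 0 0 0
After step 4: ants at (1,4),(0,3)
  0 0 0 1 0
  0 0 0 0 1
  0 0 0 0 0
  0 0 0 0 0
After step 5: ants at (0,4),(0,4)
  0 0 0 0 3
  0 0 0 0 0
  0 0 0 0 0
  0 0 0 0 0

0 0 0 0 3
0 0 0 0 0
0 0 0 0 0
0 0 0 0 0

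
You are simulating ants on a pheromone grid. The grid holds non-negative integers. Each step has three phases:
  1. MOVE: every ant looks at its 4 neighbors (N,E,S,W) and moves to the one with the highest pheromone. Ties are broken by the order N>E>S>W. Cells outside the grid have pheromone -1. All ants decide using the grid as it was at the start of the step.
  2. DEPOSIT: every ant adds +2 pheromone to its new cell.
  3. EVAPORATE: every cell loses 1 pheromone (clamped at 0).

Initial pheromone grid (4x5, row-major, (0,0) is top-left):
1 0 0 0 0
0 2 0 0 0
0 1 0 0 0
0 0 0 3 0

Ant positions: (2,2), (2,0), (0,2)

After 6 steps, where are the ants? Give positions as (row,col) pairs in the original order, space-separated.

Step 1: ant0:(2,2)->W->(2,1) | ant1:(2,0)->E->(2,1) | ant2:(0,2)->E->(0,3)
  grid max=4 at (2,1)
Step 2: ant0:(2,1)->N->(1,1) | ant1:(2,1)->N->(1,1) | ant2:(0,3)->E->(0,4)
  grid max=4 at (1,1)
Step 3: ant0:(1,1)->S->(2,1) | ant1:(1,1)->S->(2,1) | ant2:(0,4)->S->(1,4)
  grid max=6 at (2,1)
Step 4: ant0:(2,1)->N->(1,1) | ant1:(2,1)->N->(1,1) | ant2:(1,4)->N->(0,4)
  grid max=6 at (1,1)
Step 5: ant0:(1,1)->S->(2,1) | ant1:(1,1)->S->(2,1) | ant2:(0,4)->S->(1,4)
  grid max=8 at (2,1)
Step 6: ant0:(2,1)->N->(1,1) | ant1:(2,1)->N->(1,1) | ant2:(1,4)->N->(0,4)
  grid max=8 at (1,1)

(1,1) (1,1) (0,4)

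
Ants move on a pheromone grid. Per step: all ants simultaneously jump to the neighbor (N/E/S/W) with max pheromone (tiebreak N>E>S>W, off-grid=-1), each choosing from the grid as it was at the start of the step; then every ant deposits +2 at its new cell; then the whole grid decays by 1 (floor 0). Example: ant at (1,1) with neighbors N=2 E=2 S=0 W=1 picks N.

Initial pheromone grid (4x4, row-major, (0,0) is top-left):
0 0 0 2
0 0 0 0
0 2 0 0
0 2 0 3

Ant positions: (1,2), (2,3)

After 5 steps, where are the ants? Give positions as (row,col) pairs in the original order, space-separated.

Step 1: ant0:(1,2)->N->(0,2) | ant1:(2,3)->S->(3,3)
  grid max=4 at (3,3)
Step 2: ant0:(0,2)->E->(0,3) | ant1:(3,3)->N->(2,3)
  grid max=3 at (3,3)
Step 3: ant0:(0,3)->S->(1,3) | ant1:(2,3)->S->(3,3)
  grid max=4 at (3,3)
Step 4: ant0:(1,3)->N->(0,3) | ant1:(3,3)->N->(2,3)
  grid max=3 at (3,3)
Step 5: ant0:(0,3)->S->(1,3) | ant1:(2,3)->S->(3,3)
  grid max=4 at (3,3)

(1,3) (3,3)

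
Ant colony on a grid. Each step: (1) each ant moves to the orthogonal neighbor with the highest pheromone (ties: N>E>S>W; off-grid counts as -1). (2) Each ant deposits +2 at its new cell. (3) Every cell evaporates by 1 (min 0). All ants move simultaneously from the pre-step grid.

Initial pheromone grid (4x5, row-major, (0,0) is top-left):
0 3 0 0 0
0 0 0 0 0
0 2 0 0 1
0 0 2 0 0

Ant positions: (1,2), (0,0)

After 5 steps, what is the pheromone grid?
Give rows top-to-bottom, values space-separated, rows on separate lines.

After step 1: ants at (0,2),(0,1)
  0 4 1 0 0
  0 0 0 0 0
  0 1 0 0 0
  0 0 1 0 0
After step 2: ants at (0,1),(0,2)
  0 5 2 0 0
  0 0 0 0 0
  0 0 0 0 0
  0 0 0 0 0
After step 3: ants at (0,2),(0,1)
  0 6 3 0 0
  0 0 0 0 0
  0 0 0 0 0
  0 0 0 0 0
After step 4: ants at (0,1),(0,2)
  0 7 4 0 0
  0 0 0 0 0
  0 0 0 0 0
  0 0 0 0 0
After step 5: ants at (0,2),(0,1)
  0 8 5 0 0
  0 0 0 0 0
  0 0 0 0 0
  0 0 0 0 0

0 8 5 0 0
0 0 0 0 0
0 0 0 0 0
0 0 0 0 0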